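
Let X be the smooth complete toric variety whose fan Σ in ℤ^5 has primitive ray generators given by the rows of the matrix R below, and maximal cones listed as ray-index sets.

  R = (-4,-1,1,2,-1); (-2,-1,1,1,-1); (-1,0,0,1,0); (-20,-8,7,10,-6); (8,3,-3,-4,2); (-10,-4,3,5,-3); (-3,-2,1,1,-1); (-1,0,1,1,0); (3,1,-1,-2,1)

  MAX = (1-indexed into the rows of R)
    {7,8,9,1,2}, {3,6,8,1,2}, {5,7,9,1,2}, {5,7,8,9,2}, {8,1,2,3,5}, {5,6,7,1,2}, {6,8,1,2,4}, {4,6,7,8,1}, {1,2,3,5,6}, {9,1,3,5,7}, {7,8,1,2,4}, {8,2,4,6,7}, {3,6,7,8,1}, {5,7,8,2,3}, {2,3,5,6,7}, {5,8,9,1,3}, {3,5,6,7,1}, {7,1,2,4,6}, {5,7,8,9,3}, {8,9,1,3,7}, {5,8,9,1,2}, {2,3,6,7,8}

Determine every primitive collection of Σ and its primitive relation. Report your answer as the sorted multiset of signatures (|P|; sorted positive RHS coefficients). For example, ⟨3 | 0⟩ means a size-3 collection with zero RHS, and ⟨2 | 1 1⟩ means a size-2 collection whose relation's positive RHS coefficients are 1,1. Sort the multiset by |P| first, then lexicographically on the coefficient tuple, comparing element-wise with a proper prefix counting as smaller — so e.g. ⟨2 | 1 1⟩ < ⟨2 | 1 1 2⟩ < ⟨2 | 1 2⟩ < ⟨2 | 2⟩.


Minimal non-faces — 9 found among 9 rays, 22 max cones:

  P = {4,5}:  v_{4} + v_{5} = v_{2} + v_{6}  ⟹  sig = ⟨2 | 1 1⟩
  P = {6,9}:  v_{6} + v_{9} = v_{1} + v_{7}  ⟹  sig = ⟨2 | 1 1⟩
  P = {4,9}:  v_{4} + v_{9} = 2·v_{1} + v_{2} + 2·v_{7} + v_{8}  ⟹  sig = ⟨2 | 1 1 2 2⟩
  P = {3,4}:  v_{3} + v_{4} = 2·v_{6} + v_{8}  ⟹  sig = ⟨2 | 1 2⟩
  P = {2,3,9}:  v_{2} + v_{3} + v_{9} = 0  ⟹  sig = ⟨3 | 0⟩
  P = {5,6,8}:  v_{5} + v_{6} + v_{8} = v_{2} + v_{3}  ⟹  sig = ⟨3 | 1 1⟩
  P = {1,5,7,8}:  v_{1} + v_{5} + v_{7} + v_{8} = 0  ⟹  sig = ⟨4 | 0⟩
  P = {1,2,3,7}:  v_{1} + v_{2} + v_{3} + v_{7} = v_{6}  ⟹  sig = ⟨4 | 1⟩
  P = {1,2,6,7,8}:  v_{1} + v_{2} + v_{6} + v_{7} + v_{8} = v_{4}  ⟹  sig = ⟨5 | 1⟩

Hence PRS(X_Σ) =
    ⟨2 | 1 1⟩
    ⟨2 | 1 1⟩
    ⟨2 | 1 1 2 2⟩
    ⟨2 | 1 2⟩
    ⟨3 | 0⟩
    ⟨3 | 1 1⟩
    ⟨4 | 0⟩
    ⟨4 | 1⟩
    ⟨5 | 1⟩


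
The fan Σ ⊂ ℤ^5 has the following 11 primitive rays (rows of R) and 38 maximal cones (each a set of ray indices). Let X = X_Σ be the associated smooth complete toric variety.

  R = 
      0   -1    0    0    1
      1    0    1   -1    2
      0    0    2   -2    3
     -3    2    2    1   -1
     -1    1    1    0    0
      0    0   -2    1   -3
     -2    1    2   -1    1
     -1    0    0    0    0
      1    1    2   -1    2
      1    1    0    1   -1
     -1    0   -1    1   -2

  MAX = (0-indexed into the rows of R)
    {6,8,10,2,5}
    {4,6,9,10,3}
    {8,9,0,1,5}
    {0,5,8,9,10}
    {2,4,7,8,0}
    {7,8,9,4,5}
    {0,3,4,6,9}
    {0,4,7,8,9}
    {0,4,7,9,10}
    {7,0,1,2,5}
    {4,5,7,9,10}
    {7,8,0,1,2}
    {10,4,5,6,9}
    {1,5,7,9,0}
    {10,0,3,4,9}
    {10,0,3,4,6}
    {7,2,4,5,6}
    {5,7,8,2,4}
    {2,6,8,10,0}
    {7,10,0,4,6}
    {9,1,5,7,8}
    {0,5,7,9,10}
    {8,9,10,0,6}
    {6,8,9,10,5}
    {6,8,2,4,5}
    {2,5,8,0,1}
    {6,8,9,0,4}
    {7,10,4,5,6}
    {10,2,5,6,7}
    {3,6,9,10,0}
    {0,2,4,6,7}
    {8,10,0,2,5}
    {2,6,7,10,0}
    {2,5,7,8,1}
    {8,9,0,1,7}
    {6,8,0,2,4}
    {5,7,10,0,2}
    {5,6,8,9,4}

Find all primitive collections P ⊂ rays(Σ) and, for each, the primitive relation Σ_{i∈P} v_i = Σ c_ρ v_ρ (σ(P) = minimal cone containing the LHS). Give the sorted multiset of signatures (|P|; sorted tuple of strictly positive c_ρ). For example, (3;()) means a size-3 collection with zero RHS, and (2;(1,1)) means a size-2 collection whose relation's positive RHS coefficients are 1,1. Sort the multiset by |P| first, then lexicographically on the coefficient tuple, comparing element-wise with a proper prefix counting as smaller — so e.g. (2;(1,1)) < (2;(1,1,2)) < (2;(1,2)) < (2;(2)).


Σ has 18 primitive collections:

  {1,10}:  v_{1} + v_{10} = 0  ⇒ sig = (2;())
  {2,9}:  v_{2} + v_{9} = v_{8}  ⇒ sig = (2;(1))
  {1,4}:  v_{1} + v_{4} = v_{7} + v_{8}  ⇒ sig = (2;(1,1))
  {1,6}:  v_{1} + v_{6} = v_{2} + v_{4}  ⇒ sig = (2;(1,1))
  {1,3}:  v_{1} + v_{3} = v_{0} + v_{4} + v_{6} + v_{9}  ⇒ sig = (2;(1,1,1,1))
  {2,3}:  v_{2} + v_{3} = v_{0} + 2·v_{6} + v_{9}  ⇒ sig = (2;(1,1,2))
  {3,5}:  v_{3} + v_{5} = v_{6} + v_{9} + 2·v_{10}  ⇒ sig = (2;(1,1,2))
  {3,7}:  v_{3} + v_{7} = v_{0} + 3·v_{4} + v_{10}  ⇒ sig = (2;(1,1,3))
  {3,8}:  v_{3} + v_{8} = v_{0} + 2·v_{6} + 2·v_{9}  ⇒ sig = (2;(1,2,2))
  {0,4,5}:  v_{0} + v_{4} + v_{5} = v_{10}  ⇒ sig = (3;(1))
  {2,4,10}:  v_{2} + v_{4} + v_{10} = v_{6}  ⇒ sig = (3;(1))
  {7,8,10}:  v_{7} + v_{8} + v_{10} = v_{4}  ⇒ sig = (3;(1))
  {4,8,10}:  v_{4} + v_{8} + v_{10} = v_{6} + v_{9}  ⇒ sig = (3;(1,1))
  {0,5,6}:  v_{0} + v_{5} + v_{6} = v_{2} + 2·v_{10}  ⇒ sig = (3;(1,2))
  {6,7,8}:  v_{6} + v_{7} + v_{8} = v_{2} + 2·v_{4}  ⇒ sig = (3;(1,2))
  {6,7,9}:  v_{6} + v_{7} + v_{9} = 2·v_{4}  ⇒ sig = (3;(2))
  {0,5,7,8}:  v_{0} + v_{5} + v_{7} + v_{8} = 0  ⇒ sig = (4;())
  {0,4,6,9,10}:  v_{0} + v_{4} + v_{6} + v_{9} + v_{10} = v_{3}  ⇒ sig = (5;(1))

Hence PRS(X_Σ) =
{ (2;()),  (2;(1)),  (2;(1,1)) ×2,  (2;(1,1,1,1)),  (2;(1,1,2)) ×2,  (2;(1,1,3)),  (2;(1,2,2)),  (3;(1)) ×3,  (3;(1,1)),  (3;(1,2)) ×2,  (3;(2)),  (4;()),  (5;(1)) }


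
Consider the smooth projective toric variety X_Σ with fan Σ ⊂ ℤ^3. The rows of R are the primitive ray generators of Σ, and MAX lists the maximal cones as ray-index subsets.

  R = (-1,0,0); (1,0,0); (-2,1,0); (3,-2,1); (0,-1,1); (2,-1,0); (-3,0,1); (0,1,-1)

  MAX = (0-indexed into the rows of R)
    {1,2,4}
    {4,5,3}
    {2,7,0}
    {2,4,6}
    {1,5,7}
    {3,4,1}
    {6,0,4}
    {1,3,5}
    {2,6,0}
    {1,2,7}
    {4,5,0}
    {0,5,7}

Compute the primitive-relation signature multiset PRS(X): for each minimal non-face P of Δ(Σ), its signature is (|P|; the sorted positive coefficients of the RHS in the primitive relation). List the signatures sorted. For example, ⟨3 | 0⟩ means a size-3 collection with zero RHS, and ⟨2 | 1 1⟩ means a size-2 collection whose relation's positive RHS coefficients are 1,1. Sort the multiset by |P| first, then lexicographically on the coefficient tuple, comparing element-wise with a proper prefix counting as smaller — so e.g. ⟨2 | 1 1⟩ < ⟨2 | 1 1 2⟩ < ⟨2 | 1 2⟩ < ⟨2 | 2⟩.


Σ has 12 primitive collections:

  P = {0,1}:  v_{0} + v_{1} = 0  ⟹  sig = ⟨2 | 0⟩
  P = {2,5}:  v_{2} + v_{5} = 0  ⟹  sig = ⟨2 | 0⟩
  P = {4,7}:  v_{4} + v_{7} = 0  ⟹  sig = ⟨2 | 0⟩
  P = {0,3}:  v_{0} + v_{3} = v_{4} + v_{5}  ⟹  sig = ⟨2 | 1 1⟩
  P = {1,6}:  v_{1} + v_{6} = v_{2} + v_{4}  ⟹  sig = ⟨2 | 1 1⟩
  P = {2,3}:  v_{2} + v_{3} = v_{1} + v_{4}  ⟹  sig = ⟨2 | 1 1⟩
  P = {3,7}:  v_{3} + v_{7} = v_{1} + v_{5}  ⟹  sig = ⟨2 | 1 1⟩
  P = {5,6}:  v_{5} + v_{6} = v_{0} + v_{4}  ⟹  sig = ⟨2 | 1 1⟩
  P = {6,7}:  v_{6} + v_{7} = v_{0} + v_{2}  ⟹  sig = ⟨2 | 1 1⟩
  P = {3,6}:  v_{3} + v_{6} = 2·v_{4}  ⟹  sig = ⟨2 | 2⟩
  P = {0,2,4}:  v_{0} + v_{2} + v_{4} = v_{6}  ⟹  sig = ⟨3 | 1⟩
  P = {1,4,5}:  v_{1} + v_{4} + v_{5} = v_{3}  ⟹  sig = ⟨3 | 1⟩

Signatures (|P|; sorted positive RHS coefficients), sorted:
    ⟨2 | 0⟩
    ⟨2 | 0⟩
    ⟨2 | 0⟩
    ⟨2 | 1 1⟩
    ⟨2 | 1 1⟩
    ⟨2 | 1 1⟩
    ⟨2 | 1 1⟩
    ⟨2 | 1 1⟩
    ⟨2 | 1 1⟩
    ⟨2 | 2⟩
    ⟨3 | 1⟩
    ⟨3 | 1⟩


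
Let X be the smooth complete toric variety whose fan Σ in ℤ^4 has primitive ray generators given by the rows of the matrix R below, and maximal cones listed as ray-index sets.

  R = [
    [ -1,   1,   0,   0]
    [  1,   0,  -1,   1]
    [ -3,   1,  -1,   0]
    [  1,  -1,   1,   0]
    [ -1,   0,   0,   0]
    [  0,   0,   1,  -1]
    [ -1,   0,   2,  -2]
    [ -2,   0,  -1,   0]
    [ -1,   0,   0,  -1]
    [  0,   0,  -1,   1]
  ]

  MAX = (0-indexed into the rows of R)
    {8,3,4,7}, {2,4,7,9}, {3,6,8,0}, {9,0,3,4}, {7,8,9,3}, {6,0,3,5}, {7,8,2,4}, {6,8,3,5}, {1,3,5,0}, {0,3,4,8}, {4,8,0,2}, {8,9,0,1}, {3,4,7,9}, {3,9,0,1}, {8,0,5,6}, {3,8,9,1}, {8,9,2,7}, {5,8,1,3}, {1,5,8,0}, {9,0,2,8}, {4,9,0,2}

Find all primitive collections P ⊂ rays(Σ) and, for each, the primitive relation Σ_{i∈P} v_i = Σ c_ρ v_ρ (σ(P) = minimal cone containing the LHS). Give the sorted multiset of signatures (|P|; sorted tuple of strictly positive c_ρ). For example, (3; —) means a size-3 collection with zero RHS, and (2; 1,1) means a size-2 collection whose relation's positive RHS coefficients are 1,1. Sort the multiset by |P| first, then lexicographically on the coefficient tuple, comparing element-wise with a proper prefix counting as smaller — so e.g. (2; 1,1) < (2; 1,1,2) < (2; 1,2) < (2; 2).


The 18 primitive collections of Σ (r=10, n=4):

  P = {5,9}:  v_{5} + v_{9} = 0  so sig = (2; —)
  P = {0,7}:  v_{0} + v_{7} = v_{2}  so sig = (2; 1)
  P = {1,4}:  v_{1} + v_{4} = v_{9}  so sig = (2; 1)
  P = {1,6}:  v_{1} + v_{6} = v_{5}  so sig = (2; 1)
  P = {5,7}:  v_{5} + v_{7} = v_{4} + v_{8}  so sig = (2; 1,1)
  P = {2,5}:  v_{2} + v_{5} = v_{0} + v_{4} + v_{8}  so sig = (2; 1,1,1)
  P = {4,5}:  v_{4} + v_{5} = v_{0} + v_{3} + v_{8}  so sig = (2; 1,1,1)
  P = {6,9}:  v_{6} + v_{9} = v_{0} + v_{3} + v_{8}  so sig = (2; 1,1,1)
  P = {6,7}:  v_{6} + v_{7} = v_{0} + v_{3} + v_{4} + 2·v_{8}  so sig = (2; 1,1,1,2)
  P = {1,2}:  v_{1} + v_{2} = v_{0} + v_{8} + 2·v_{9}  so sig = (2; 1,1,2)
  P = {2,6}:  v_{2} + v_{6} = 2·v_{0} + v_{3} + v_{4} + 2·v_{8}  so sig = (2; 1,1,2,2)
  P = {1,7}:  v_{1} + v_{7} = v_{8} + 2·v_{9}  so sig = (2; 1,2)
  P = {2,3}:  v_{2} + v_{3} = 2·v_{4}  so sig = (2; 2)
  P = {4,6}:  v_{4} + v_{6} = 2·v_{0} + 2·v_{3} + 2·v_{8}  so sig = (2; 2,2,2)
  P = {4,8,9}:  v_{4} + v_{8} + v_{9} = v_{7}  so sig = (3; 1)
  P = {0,1,3,8}:  v_{0} + v_{1} + v_{3} + v_{8} = 0  so sig = (4; —)
  P = {0,3,5,8}:  v_{0} + v_{3} + v_{5} + v_{8} = v_{6}  so sig = (4; 1)
  P = {0,3,8,9}:  v_{0} + v_{3} + v_{8} + v_{9} = v_{4}  so sig = (4; 1)

Hence PRS(X_Σ) =
[(2; —), (2; 1), (2; 1), (2; 1), (2; 1,1), (2; 1,1,1), (2; 1,1,1), (2; 1,1,1), (2; 1,1,1,2), (2; 1,1,2), (2; 1,1,2,2), (2; 1,2), (2; 2), (2; 2,2,2), (3; 1), (4; —), (4; 1), (4; 1)]


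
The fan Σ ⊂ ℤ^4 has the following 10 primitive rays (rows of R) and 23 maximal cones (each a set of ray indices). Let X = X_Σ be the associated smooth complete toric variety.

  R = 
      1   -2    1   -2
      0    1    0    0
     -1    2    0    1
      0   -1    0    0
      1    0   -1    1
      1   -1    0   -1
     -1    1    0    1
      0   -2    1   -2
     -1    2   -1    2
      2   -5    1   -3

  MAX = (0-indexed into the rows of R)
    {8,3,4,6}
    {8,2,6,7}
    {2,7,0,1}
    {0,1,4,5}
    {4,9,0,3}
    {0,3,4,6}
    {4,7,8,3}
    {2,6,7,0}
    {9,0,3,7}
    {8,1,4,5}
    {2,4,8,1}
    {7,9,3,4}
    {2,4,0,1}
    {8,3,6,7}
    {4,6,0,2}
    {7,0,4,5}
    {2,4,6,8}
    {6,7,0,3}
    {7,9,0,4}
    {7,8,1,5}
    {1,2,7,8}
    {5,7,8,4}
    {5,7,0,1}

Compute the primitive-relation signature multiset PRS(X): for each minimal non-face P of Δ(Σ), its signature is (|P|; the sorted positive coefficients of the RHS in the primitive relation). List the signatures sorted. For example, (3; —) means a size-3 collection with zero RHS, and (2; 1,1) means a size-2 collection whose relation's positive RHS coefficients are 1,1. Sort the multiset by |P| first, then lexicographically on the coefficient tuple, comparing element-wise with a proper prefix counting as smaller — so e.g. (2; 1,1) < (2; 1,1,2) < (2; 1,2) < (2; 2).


Δ(Σ) — 10 vertices, 16 min non-faces:

  P = {0,8}:  v_{0} + v_{8} = 0  ⇒ sig = (2; —)
  P = {1,3}:  v_{1} + v_{3} = 0  ⇒ sig = (2; —)
  P = {5,6}:  v_{5} + v_{6} = 0  ⇒ sig = (2; —)
  P = {1,6}:  v_{1} + v_{6} = v_{2}  ⇒ sig = (2; 1)
  P = {2,3}:  v_{2} + v_{3} = v_{6}  ⇒ sig = (2; 1)
  P = {2,5}:  v_{2} + v_{5} = v_{1}  ⇒ sig = (2; 1)
  P = {2,9}:  v_{2} + v_{9} = v_{0} + v_{3}  ⇒ sig = (2; 1,1)
  P = {3,5}:  v_{3} + v_{5} = v_{4} + v_{7}  ⇒ sig = (2; 1,1)
  P = {1,9}:  v_{1} + v_{9} = v_{0} + v_{4} + v_{7}  ⇒ sig = (2; 1,1,1)
  P = {8,9}:  v_{8} + v_{9} = v_{3} + v_{4} + v_{7}  ⇒ sig = (2; 1,1,1)
  P = {6,9}:  v_{6} + v_{9} = v_{0} + 2·v_{3}  ⇒ sig = (2; 1,2)
  P = {5,9}:  v_{5} + v_{9} = v_{0} + 2·v_{4} + 2·v_{7}  ⇒ sig = (2; 1,2,2)
  P = {2,4,7}:  v_{2} + v_{4} + v_{7} = 0  ⇒ sig = (3; —)
  P = {1,4,7}:  v_{1} + v_{4} + v_{7} = v_{5}  ⇒ sig = (3; 1)
  P = {4,6,7}:  v_{4} + v_{6} + v_{7} = v_{3}  ⇒ sig = (3; 1)
  P = {0,3,4,7}:  v_{0} + v_{3} + v_{4} + v_{7} = v_{9}  ⇒ sig = (4; 1)

so the primitive-relation signature multiset is
    (2; —)
    (2; —)
    (2; —)
    (2; 1)
    (2; 1)
    (2; 1)
    (2; 1,1)
    (2; 1,1)
    (2; 1,1,1)
    (2; 1,1,1)
    (2; 1,2)
    (2; 1,2,2)
    (3; —)
    (3; 1)
    (3; 1)
    (4; 1)


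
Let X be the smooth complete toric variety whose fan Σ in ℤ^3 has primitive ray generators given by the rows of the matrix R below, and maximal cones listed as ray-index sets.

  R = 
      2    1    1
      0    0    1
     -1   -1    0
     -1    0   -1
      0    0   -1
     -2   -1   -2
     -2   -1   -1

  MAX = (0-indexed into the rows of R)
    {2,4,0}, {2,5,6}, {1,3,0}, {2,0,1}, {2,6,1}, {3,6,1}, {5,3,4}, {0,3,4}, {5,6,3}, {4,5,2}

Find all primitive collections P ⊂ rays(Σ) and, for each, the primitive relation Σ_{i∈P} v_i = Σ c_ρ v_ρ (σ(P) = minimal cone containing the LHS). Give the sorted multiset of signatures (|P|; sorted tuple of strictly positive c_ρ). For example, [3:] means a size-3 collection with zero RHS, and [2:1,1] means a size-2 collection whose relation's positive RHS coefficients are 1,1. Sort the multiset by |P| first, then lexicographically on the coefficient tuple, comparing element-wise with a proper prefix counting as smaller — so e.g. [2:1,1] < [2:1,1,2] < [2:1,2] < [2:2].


Δ(Σ) — 7 vertices, 6 min non-faces:

  • {0,6}:  v_{0} + v_{6} = 0  ⟹  sig = [2:]
  • {1,4}:  v_{1} + v_{4} = 0  ⟹  sig = [2:]
  • {0,5}:  v_{0} + v_{5} = v_{4}  ⟹  sig = [2:1]
  • {1,5}:  v_{1} + v_{5} = v_{6}  ⟹  sig = [2:1]
  • {2,3}:  v_{2} + v_{3} = v_{6}  ⟹  sig = [2:1]
  • {4,6}:  v_{4} + v_{6} = v_{5}  ⟹  sig = [2:1]

Sorted signature multiset PRS(X):
    [2:]
    [2:]
    [2:1]
    [2:1]
    [2:1]
    [2:1]


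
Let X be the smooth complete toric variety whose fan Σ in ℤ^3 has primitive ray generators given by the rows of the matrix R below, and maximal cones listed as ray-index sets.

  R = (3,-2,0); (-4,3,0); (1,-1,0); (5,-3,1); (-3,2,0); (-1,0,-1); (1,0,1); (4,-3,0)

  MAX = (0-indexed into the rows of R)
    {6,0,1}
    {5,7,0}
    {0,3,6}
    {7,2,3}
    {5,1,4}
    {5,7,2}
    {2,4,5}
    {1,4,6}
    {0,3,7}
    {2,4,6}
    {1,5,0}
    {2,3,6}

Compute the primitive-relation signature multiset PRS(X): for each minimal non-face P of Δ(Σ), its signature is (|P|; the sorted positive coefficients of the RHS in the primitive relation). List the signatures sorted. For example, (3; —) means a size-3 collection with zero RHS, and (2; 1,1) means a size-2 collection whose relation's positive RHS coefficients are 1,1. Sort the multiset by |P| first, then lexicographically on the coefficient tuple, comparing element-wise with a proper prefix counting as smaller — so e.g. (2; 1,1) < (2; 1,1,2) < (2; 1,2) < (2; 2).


10 collections generate NE(X_Σ); each relation:

  P = {0,4}:  v_{0} + v_{4} = 0 — sig = (2; —)
  P = {1,7}:  v_{1} + v_{7} = 0 — sig = (2; —)
  P = {5,6}:  v_{5} + v_{6} = 0 — sig = (2; —)
  P = {0,2}:  v_{0} + v_{2} = v_{7} — sig = (2; 1)
  P = {1,2}:  v_{1} + v_{2} = v_{4} — sig = (2; 1)
  P = {1,3}:  v_{1} + v_{3} = v_{6} — sig = (2; 1)
  P = {3,5}:  v_{3} + v_{5} = v_{7} — sig = (2; 1)
  P = {4,7}:  v_{4} + v_{7} = v_{2} — sig = (2; 1)
  P = {6,7}:  v_{6} + v_{7} = v_{3} — sig = (2; 1)
  P = {3,4}:  v_{3} + v_{4} = v_{2} + v_{6} — sig = (2; 1,1)

so the primitive-relation signature multiset is
{ (2; —) ×3,  (2; 1) ×6,  (2; 1,1) }


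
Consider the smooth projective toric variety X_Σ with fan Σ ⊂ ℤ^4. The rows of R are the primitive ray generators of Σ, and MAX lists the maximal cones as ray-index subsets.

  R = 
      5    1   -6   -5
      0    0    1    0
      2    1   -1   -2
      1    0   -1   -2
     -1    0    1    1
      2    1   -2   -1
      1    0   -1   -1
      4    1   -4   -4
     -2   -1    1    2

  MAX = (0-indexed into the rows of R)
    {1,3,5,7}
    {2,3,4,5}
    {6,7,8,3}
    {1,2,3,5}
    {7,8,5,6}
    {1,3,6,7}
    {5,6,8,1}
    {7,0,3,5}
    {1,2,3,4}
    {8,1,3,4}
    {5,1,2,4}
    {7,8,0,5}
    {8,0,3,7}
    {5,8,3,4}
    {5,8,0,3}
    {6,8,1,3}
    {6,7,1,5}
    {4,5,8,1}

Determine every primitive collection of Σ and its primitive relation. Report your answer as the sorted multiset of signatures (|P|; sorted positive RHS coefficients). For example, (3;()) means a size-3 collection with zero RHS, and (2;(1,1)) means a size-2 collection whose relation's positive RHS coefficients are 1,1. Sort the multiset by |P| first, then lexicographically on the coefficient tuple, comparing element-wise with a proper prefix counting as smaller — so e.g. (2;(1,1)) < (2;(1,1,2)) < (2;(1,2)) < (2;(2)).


|primitive collections| = 14. Relations:

  • {2,8}:  v_{2} + v_{8} = 0 — sig = (2;())
  • {4,6}:  v_{4} + v_{6} = 0 — sig = (2;())
  • {0,1}:  v_{0} + v_{1} = v_{6} + v_{7} — sig = (2;(1,1))
  • {4,7}:  v_{4} + v_{7} = v_{3} + v_{5} — sig = (2;(1,1))
  • {0,2}:  v_{0} + v_{2} = v_{3} + v_{5} + v_{7} — sig = (2;(1,1,1))
  • {2,6}:  v_{2} + v_{6} = v_{1} + v_{3} + v_{5} — sig = (2;(1,1,1))
  • {0,6}:  v_{0} + v_{6} = 2·v_{7} + v_{8} — sig = (2;(1,2))
  • {0,4}:  v_{0} + v_{4} = 2·v_{3} + 2·v_{5} + v_{8} — sig = (2;(1,2,2))
  • {2,7}:  v_{2} + v_{7} = v_{1} + 2·v_{3} + 2·v_{5} — sig = (2;(1,2,2))
  • {3,5,6}:  v_{3} + v_{5} + v_{6} = v_{7} — sig = (3;(1))
  • {1,7,8}:  v_{1} + v_{7} + v_{8} = 2·v_{6} — sig = (3;(2))
  • {1,3,4,5}:  v_{1} + v_{3} + v_{4} + v_{5} = v_{2} — sig = (4;(1))
  • {1,3,5,8}:  v_{1} + v_{3} + v_{5} + v_{8} = v_{6} — sig = (4;(1))
  • {3,5,7,8}:  v_{3} + v_{5} + v_{7} + v_{8} = v_{0} — sig = (4;(1))

Hence PRS(X_Σ) =
[(2;()), (2;()), (2;(1,1)), (2;(1,1)), (2;(1,1,1)), (2;(1,1,1)), (2;(1,2)), (2;(1,2,2)), (2;(1,2,2)), (3;(1)), (3;(2)), (4;(1)), (4;(1)), (4;(1))]


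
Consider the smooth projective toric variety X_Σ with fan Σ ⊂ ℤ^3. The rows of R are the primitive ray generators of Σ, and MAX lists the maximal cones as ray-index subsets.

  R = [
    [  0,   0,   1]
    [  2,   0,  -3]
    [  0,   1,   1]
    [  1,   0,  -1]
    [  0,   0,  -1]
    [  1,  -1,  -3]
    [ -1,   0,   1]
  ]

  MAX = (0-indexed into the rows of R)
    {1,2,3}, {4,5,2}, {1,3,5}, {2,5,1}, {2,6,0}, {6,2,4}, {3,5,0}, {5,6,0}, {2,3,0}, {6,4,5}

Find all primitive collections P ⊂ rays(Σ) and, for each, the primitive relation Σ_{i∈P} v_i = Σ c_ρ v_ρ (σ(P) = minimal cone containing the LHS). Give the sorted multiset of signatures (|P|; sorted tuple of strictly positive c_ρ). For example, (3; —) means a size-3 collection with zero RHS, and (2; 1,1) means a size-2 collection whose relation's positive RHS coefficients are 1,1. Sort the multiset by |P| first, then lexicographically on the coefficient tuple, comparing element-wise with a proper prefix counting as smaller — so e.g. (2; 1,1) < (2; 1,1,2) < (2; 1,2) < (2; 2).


Δ(Σ) — 7 vertices, 9 min non-faces:

  P={0,4}:  v_{0} + v_{4} = 0 ; sig = (2; —)
  P={3,6}:  v_{3} + v_{6} = 0 ; sig = (2; —)
  P={1,6}:  v_{1} + v_{6} = v_{2} + v_{5} ; sig = (2; 1,1)
  P={3,4}:  v_{3} + v_{4} = v_{2} + v_{5} ; sig = (2; 1,1)
  P={0,1}:  v_{0} + v_{1} = 2·v_{3} ; sig = (2; 2)
  P={1,4}:  v_{1} + v_{4} = 2·v_{2} + 2·v_{5} ; sig = (2; 2,2)
  P={0,2,5}:  v_{0} + v_{2} + v_{5} = v_{3} ; sig = (3; 1)
  P={2,3,5}:  v_{2} + v_{3} + v_{5} = v_{1} ; sig = (3; 1)
  P={2,5,6}:  v_{2} + v_{5} + v_{6} = v_{4} ; sig = (3; 1)

Sorted signature multiset PRS(X):
{ (2; —) ×2,  (2; 1,1) ×2,  (2; 2),  (2; 2,2),  (3; 1) ×3 }


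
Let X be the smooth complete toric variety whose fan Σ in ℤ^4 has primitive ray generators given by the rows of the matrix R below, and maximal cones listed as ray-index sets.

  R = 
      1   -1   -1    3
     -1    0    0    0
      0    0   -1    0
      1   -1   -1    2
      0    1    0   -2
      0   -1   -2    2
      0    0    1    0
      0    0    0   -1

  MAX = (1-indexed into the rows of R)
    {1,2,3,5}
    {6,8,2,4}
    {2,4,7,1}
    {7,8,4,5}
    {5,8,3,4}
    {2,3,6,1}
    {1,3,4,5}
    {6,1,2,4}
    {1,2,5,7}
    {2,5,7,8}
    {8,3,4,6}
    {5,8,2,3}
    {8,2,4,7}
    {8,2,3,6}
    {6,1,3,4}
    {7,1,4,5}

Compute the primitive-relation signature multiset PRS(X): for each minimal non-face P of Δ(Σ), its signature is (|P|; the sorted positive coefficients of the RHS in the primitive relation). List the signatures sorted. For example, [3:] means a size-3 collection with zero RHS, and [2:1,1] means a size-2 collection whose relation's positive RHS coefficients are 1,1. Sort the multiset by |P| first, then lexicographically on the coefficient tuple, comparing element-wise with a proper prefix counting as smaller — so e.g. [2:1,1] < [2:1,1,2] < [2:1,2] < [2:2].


Δ(Σ) — 8 vertices, 6 min non-faces:

  • {3,7}:  v_{3} + v_{7} = 0  ⟹  sig = [2:]
  • {1,8}:  v_{1} + v_{8} = v_{4}  ⟹  sig = [2:1]
  • {6,7}:  v_{6} + v_{7} = v_{2} + v_{4}  ⟹  sig = [2:1,1]
  • {5,6}:  v_{5} + v_{6} = 2·v_{3}  ⟹  sig = [2:2]
  • {2,3,4}:  v_{2} + v_{3} + v_{4} = v_{6}  ⟹  sig = [3:1]
  • {2,4,5}:  v_{2} + v_{4} + v_{5} = v_{3}  ⟹  sig = [3:1]

Sorted signature multiset PRS(X):
    [2:]
    [2:1]
    [2:1,1]
    [2:2]
    [3:1]
    [3:1]


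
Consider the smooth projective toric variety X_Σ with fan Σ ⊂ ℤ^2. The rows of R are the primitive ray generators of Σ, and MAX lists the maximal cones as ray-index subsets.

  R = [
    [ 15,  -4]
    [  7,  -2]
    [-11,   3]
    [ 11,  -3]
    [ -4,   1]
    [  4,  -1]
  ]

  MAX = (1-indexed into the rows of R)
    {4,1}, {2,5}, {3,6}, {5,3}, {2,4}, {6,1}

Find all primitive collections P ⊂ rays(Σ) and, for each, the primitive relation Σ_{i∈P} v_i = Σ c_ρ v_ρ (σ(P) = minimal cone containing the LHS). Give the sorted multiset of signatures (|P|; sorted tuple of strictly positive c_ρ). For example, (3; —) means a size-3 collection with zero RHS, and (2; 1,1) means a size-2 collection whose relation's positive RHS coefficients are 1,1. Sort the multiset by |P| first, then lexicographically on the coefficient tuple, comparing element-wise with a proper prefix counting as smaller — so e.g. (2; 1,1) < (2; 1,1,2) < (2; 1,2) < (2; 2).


|primitive collections| = 9. Relations:

  P = {3,4}:  v_{3} + v_{4} = 0  ⇒ sig = (2; —)
  P = {5,6}:  v_{5} + v_{6} = 0  ⇒ sig = (2; —)
  P = {1,3}:  v_{1} + v_{3} = v_{6}  ⇒ sig = (2; 1)
  P = {1,5}:  v_{1} + v_{5} = v_{4}  ⇒ sig = (2; 1)
  P = {2,3}:  v_{2} + v_{3} = v_{5}  ⇒ sig = (2; 1)
  P = {2,6}:  v_{2} + v_{6} = v_{4}  ⇒ sig = (2; 1)
  P = {4,5}:  v_{4} + v_{5} = v_{2}  ⇒ sig = (2; 1)
  P = {4,6}:  v_{4} + v_{6} = v_{1}  ⇒ sig = (2; 1)
  P = {1,2}:  v_{1} + v_{2} = 2·v_{4}  ⇒ sig = (2; 2)

so the primitive-relation signature multiset is
[(2; —), (2; —), (2; 1), (2; 1), (2; 1), (2; 1), (2; 1), (2; 1), (2; 2)]


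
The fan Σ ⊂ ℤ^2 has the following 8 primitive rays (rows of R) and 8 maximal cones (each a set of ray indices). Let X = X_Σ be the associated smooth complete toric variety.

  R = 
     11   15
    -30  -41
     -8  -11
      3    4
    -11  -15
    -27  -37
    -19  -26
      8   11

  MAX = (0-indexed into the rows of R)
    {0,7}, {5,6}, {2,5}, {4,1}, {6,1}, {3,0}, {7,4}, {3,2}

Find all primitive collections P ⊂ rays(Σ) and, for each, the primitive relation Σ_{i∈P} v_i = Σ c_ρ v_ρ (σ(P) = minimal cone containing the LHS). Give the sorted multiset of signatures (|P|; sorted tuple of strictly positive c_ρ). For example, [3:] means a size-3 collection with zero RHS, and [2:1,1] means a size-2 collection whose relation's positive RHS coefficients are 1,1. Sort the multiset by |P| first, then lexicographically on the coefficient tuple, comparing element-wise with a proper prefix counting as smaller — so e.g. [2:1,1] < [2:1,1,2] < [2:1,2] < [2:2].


20 minimal non-faces of Δ(Σ) (on 8 rays):

  {0,4}:  v_{0} + v_{4} = 0  ⇒ sig = [2:]
  {2,7}:  v_{2} + v_{7} = 0  ⇒ sig = [2:]
  {0,1}:  v_{0} + v_{1} = v_{6}  ⇒ sig = [2:1]
  {0,2}:  v_{0} + v_{2} = v_{3}  ⇒ sig = [2:1]
  {0,6}:  v_{0} + v_{6} = v_{2}  ⇒ sig = [2:1]
  {1,3}:  v_{1} + v_{3} = v_{5}  ⇒ sig = [2:1]
  {2,4}:  v_{2} + v_{4} = v_{6}  ⇒ sig = [2:1]
  {2,6}:  v_{2} + v_{6} = v_{5}  ⇒ sig = [2:1]
  {3,4}:  v_{3} + v_{4} = v_{2}  ⇒ sig = [2:1]
  {3,7}:  v_{3} + v_{7} = v_{0}  ⇒ sig = [2:1]
  {4,6}:  v_{4} + v_{6} = v_{1}  ⇒ sig = [2:1]
  {5,7}:  v_{5} + v_{7} = v_{6}  ⇒ sig = [2:1]
  {6,7}:  v_{6} + v_{7} = v_{4}  ⇒ sig = [2:1]
  {0,5}:  v_{0} + v_{5} = 2·v_{2}  ⇒ sig = [2:2]
  {1,2}:  v_{1} + v_{2} = 2·v_{6}  ⇒ sig = [2:2]
  {1,7}:  v_{1} + v_{7} = 2·v_{4}  ⇒ sig = [2:2]
  {3,6}:  v_{3} + v_{6} = 2·v_{2}  ⇒ sig = [2:2]
  {4,5}:  v_{4} + v_{5} = 2·v_{6}  ⇒ sig = [2:2]
  {1,5}:  v_{1} + v_{5} = 3·v_{6}  ⇒ sig = [2:3]
  {3,5}:  v_{3} + v_{5} = 3·v_{2}  ⇒ sig = [2:3]

Sorted signature multiset PRS(X):
{ [2:] ×2,  [2:1] ×11,  [2:2] ×5,  [2:3] ×2 }


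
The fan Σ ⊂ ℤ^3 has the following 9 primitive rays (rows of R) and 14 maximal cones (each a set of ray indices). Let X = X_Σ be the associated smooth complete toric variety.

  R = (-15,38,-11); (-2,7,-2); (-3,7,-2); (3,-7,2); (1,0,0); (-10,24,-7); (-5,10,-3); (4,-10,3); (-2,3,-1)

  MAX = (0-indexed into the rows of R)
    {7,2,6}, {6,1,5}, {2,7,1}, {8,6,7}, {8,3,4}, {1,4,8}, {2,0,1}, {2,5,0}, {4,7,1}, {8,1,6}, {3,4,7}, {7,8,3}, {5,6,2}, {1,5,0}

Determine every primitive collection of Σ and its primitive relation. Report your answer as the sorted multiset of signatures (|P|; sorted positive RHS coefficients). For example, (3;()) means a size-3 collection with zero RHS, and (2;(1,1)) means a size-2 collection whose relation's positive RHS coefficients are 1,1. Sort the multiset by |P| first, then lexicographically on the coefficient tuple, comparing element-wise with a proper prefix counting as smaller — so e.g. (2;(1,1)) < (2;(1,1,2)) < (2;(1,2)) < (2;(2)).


|primitive collections| = 20. Relations:

  {2,3}:  v_{2} + v_{3} = 0 — sig = (2;())
  {1,3}:  v_{1} + v_{3} = v_{4} — sig = (2;(1))
  {2,4}:  v_{2} + v_{4} = v_{1} — sig = (2;(1))
  {2,8}:  v_{2} + v_{8} = v_{6} — sig = (2;(1))
  {3,6}:  v_{3} + v_{6} = v_{8} — sig = (2;(1))
  {0,3}:  v_{0} + v_{3} = v_{1} + v_{5} — sig = (2;(1,1))
  {3,5}:  v_{3} + v_{5} = v_{1} + v_{6} — sig = (2;(1,1))
  {4,6}:  v_{4} + v_{6} = v_{1} + v_{8} — sig = (2;(1,1))
  {0,8}:  v_{0} + v_{8} = v_{1} + v_{5} + v_{6} — sig = (2;(1,1,1))
  {0,4}:  v_{0} + v_{4} = 2·v_{1} + v_{5} — sig = (2;(1,2))
  {4,5}:  v_{4} + v_{5} = 2·v_{1} + v_{6} — sig = (2;(1,2))
  {5,8}:  v_{5} + v_{8} = v_{1} + 2·v_{6} — sig = (2;(1,2))
  {0,7}:  v_{0} + v_{7} = v_{1} + 3·v_{2} — sig = (2;(1,3))
  {0,6}:  v_{0} + v_{6} = 2·v_{5} — sig = (2;(2))
  {5,7}:  v_{5} + v_{7} = 2·v_{2} — sig = (2;(2))
  {1,7,8}:  v_{1} + v_{7} + v_{8} = 0 — sig = (3;())
  {1,2,5}:  v_{1} + v_{2} + v_{5} = v_{0} — sig = (3;(1))
  {1,2,6}:  v_{1} + v_{2} + v_{6} = v_{5} — sig = (3;(1))
  {1,6,7}:  v_{1} + v_{6} + v_{7} = v_{2} — sig = (3;(1))
  {4,7,8}:  v_{4} + v_{7} + v_{8} = v_{3} — sig = (3;(1))

Signatures (|P|; sorted positive RHS coefficients), sorted:
[(2;()), (2;(1)), (2;(1)), (2;(1)), (2;(1)), (2;(1,1)), (2;(1,1)), (2;(1,1)), (2;(1,1,1)), (2;(1,2)), (2;(1,2)), (2;(1,2)), (2;(1,3)), (2;(2)), (2;(2)), (3;()), (3;(1)), (3;(1)), (3;(1)), (3;(1))]


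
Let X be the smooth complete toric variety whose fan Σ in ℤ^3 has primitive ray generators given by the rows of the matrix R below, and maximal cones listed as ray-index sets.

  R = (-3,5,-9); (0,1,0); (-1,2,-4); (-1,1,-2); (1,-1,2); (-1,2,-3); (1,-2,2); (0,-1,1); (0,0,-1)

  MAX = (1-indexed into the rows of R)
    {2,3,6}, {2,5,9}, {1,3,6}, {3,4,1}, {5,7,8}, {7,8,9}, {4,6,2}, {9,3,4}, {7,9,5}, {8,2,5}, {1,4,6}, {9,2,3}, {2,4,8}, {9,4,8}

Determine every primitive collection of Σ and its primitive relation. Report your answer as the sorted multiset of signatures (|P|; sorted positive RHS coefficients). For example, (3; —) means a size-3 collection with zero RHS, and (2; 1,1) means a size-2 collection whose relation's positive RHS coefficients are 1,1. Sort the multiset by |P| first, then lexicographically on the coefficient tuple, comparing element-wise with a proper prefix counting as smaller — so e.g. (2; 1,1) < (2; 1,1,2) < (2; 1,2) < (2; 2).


Primitive collections (20):

  P={4,5}:  v_{4} + v_{5} = 0  →  sig = (2; —)
  P={2,7}:  v_{2} + v_{7} = v_{5}  →  sig = (2; 1)
  P={6,7}:  v_{6} + v_{7} = v_{9}  →  sig = (2; 1)
  P={6,8}:  v_{6} + v_{8} = v_{4}  →  sig = (2; 1)
  P={6,9}:  v_{6} + v_{9} = v_{3}  →  sig = (2; 1)
  P={1,5}:  v_{1} + v_{5} = v_{3} + v_{6}  →  sig = (2; 1,1)
  P={3,8}:  v_{3} + v_{8} = v_{4} + v_{9}  →  sig = (2; 1,1)
  P={4,7}:  v_{4} + v_{7} = v_{8} + v_{9}  →  sig = (2; 1,1)
  P={5,6}:  v_{5} + v_{6} = v_{2} + v_{9}  →  sig = (2; 1,1)
  P={1,7}:  v_{1} + v_{7} = v_{3} + v_{4} + v_{9}  →  sig = (2; 1,1,1)
  P={1,8}:  v_{1} + v_{8} = v_{3} + 2·v_{4}  →  sig = (2; 1,2)
  P={1,9}:  v_{1} + v_{9} = 2·v_{3} + v_{4}  →  sig = (2; 1,2)
  P={3,5}:  v_{3} + v_{5} = v_{2} + 2·v_{9}  →  sig = (2; 1,2)
  P={3,7}:  v_{3} + v_{7} = 2·v_{9}  →  sig = (2; 2)
  P={1,2}:  v_{1} + v_{2} = 3·v_{6}  →  sig = (2; 3)
  P={2,8,9}:  v_{2} + v_{8} + v_{9} = 0  →  sig = (3; —)
  P={2,4,9}:  v_{2} + v_{4} + v_{9} = v_{6}  →  sig = (3; 1)
  P={3,4,6}:  v_{3} + v_{4} + v_{6} = v_{1}  →  sig = (3; 1)
  P={5,8,9}:  v_{5} + v_{8} + v_{9} = v_{7}  →  sig = (3; 1)
  P={2,3,4}:  v_{2} + v_{3} + v_{4} = 2·v_{6}  →  sig = (3; 2)

Hence PRS(X_Σ) =
{ (2; —),  (2; 1) ×4,  (2; 1,1) ×4,  (2; 1,1,1),  (2; 1,2) ×3,  (2; 2),  (2; 3),  (3; —),  (3; 1) ×3,  (3; 2) }


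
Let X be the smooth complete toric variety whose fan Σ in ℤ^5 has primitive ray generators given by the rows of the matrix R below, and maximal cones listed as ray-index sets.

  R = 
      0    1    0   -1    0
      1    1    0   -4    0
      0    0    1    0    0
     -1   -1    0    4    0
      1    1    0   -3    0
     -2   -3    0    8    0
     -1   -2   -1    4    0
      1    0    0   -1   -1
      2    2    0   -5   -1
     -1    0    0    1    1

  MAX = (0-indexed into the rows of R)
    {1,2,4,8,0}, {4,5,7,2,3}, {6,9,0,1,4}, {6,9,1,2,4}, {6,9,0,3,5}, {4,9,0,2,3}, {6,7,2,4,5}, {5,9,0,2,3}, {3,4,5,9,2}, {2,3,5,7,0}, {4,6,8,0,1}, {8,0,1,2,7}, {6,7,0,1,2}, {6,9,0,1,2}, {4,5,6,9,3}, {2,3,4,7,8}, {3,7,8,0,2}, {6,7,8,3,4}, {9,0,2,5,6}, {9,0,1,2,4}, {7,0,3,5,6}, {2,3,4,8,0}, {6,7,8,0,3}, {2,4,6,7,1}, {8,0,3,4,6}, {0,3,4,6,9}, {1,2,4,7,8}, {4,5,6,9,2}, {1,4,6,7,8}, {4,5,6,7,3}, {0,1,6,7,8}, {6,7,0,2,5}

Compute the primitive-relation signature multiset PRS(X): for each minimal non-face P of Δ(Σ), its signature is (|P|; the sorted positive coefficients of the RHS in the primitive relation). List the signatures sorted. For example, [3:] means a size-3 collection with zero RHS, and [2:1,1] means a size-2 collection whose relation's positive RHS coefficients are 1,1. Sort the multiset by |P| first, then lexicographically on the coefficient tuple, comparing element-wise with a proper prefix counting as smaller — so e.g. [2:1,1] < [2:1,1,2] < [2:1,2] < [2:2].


Δ(Σ) — 10 vertices, 10 min non-faces:

  P={1,3}:  v_{1} + v_{3} = 0  ⇒ sig = [2:]
  P={7,9}:  v_{7} + v_{9} = 0  ⇒ sig = [2:]
  P={1,5}:  v_{1} + v_{5} = v_{2} + v_{6}  ⇒ sig = [2:1,1]
  P={5,8}:  v_{5} + v_{8} = v_{3} + v_{7}  ⇒ sig = [2:1,1]
  P={8,9}:  v_{8} + v_{9} = v_{0} + v_{4}  ⇒ sig = [2:1,1]
  P={0,4,5}:  v_{0} + v_{4} + v_{5} = v_{3}  ⇒ sig = [3:1]
  P={0,4,7}:  v_{0} + v_{4} + v_{7} = v_{8}  ⇒ sig = [3:1]
  P={2,3,6}:  v_{2} + v_{3} + v_{6} = v_{5}  ⇒ sig = [3:1]
  P={2,6,8}:  v_{2} + v_{6} + v_{8} = v_{7}  ⇒ sig = [3:1]
  P={0,2,4,6}:  v_{0} + v_{2} + v_{4} + v_{6} = 0  ⇒ sig = [4:]

Hence PRS(X_Σ) =
    [2:]
    [2:]
    [2:1,1]
    [2:1,1]
    [2:1,1]
    [3:1]
    [3:1]
    [3:1]
    [3:1]
    [4:]


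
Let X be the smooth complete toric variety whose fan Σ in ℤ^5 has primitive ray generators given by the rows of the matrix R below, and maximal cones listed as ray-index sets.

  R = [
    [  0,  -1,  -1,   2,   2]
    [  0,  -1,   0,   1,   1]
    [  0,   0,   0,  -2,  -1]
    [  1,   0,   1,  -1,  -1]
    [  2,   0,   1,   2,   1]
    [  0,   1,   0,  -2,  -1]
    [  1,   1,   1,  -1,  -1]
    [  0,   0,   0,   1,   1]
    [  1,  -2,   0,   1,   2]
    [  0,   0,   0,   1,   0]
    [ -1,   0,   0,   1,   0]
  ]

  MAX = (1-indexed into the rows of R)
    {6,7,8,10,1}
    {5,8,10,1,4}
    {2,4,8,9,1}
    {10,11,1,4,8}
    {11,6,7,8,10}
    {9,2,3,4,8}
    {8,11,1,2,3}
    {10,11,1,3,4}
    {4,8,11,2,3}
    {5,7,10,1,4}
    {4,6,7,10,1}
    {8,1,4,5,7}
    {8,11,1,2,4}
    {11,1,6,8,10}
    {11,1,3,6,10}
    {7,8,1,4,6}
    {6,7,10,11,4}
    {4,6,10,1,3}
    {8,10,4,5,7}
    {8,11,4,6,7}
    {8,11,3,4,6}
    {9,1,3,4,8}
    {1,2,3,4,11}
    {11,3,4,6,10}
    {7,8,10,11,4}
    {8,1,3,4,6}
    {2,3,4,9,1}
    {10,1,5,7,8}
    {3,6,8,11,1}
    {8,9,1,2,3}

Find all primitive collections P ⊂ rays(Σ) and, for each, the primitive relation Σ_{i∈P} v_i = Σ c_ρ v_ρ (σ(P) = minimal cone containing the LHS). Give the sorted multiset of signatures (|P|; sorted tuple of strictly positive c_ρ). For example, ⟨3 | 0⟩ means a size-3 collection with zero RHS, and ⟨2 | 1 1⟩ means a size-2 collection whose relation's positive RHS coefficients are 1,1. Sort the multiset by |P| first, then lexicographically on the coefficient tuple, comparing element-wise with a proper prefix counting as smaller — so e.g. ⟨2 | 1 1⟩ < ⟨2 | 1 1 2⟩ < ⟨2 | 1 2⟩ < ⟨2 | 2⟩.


Δ(Σ) — 11 vertices, 20 min non-faces:

  P={2,6}:  v_{2} + v_{6} = v_{3} + v_{8}  ⇒ sig = ⟨2 | 1 1⟩
  P={2,7}:  v_{2} + v_{7} = v_{4} + v_{8}  ⇒ sig = ⟨2 | 1 1⟩
  P={3,7}:  v_{3} + v_{7} = v_{4} + v_{6}  ⇒ sig = ⟨2 | 1 1⟩
  P={2,10}:  v_{2} + v_{10} = v_{1} + v_{4} + v_{11}  ⇒ sig = ⟨2 | 1 1 1⟩
  P={3,5}:  v_{3} + v_{5} = v_{1} + v_{4} + v_{7}  ⇒ sig = ⟨2 | 1 1 1⟩
  P={9,10}:  v_{9} + v_{10} = v_{1} + v_{2} + v_{4}  ⇒ sig = ⟨2 | 1 1 1⟩
  P={2,5}:  v_{2} + v_{5} = v_{1} + 2·v_{4} + 2·v_{8} + v_{10}  ⇒ sig = ⟨2 | 1 1 2 2⟩
  P={6,9}:  v_{6} + v_{9} = v_{1} + 2·v_{3} + v_{4} + 2·v_{8}  ⇒ sig = ⟨2 | 1 1 2 2⟩
  P={7,9}:  v_{7} + v_{9} = v_{1} + v_{3} + 2·v_{4} + 2·v_{8}  ⇒ sig = ⟨2 | 1 1 2 2⟩
  P={5,6}:  v_{5} + v_{6} = v_{1} + 2·v_{7}  ⇒ sig = ⟨2 | 1 2⟩
  P={5,11}:  v_{5} + v_{11} = v_{4} + 2·v_{8} + 2·v_{10}  ⇒ sig = ⟨2 | 1 2 2⟩
  P={9,11}:  v_{9} + v_{11} = 2·v_{2}  ⇒ sig = ⟨2 | 2⟩
  P={5,9}:  v_{5} + v_{9} = 2·v_{1} + 3·v_{4} + 2·v_{8}  ⇒ sig = ⟨2 | 2 2 3⟩
  P={3,8,10}:  v_{3} + v_{8} + v_{10} = 0  ⇒ sig = ⟨3 | 0⟩
  P={1,7,11}:  v_{1} + v_{7} + v_{11} = v_{8} + v_{10}  ⇒ sig = ⟨3 | 1 1⟩
  P={1,4,6,11}:  v_{1} + v_{4} + v_{6} + v_{11} = 0  ⇒ sig = ⟨4 | 0⟩
  P={4,6,8,10}:  v_{4} + v_{6} + v_{8} + v_{10} = v_{7}  ⇒ sig = ⟨4 | 1⟩
  P={1,2,3,4,8}:  v_{1} + v_{2} + v_{3} + v_{4} + v_{8} = v_{9}  ⇒ sig = ⟨5 | 1⟩
  P={1,3,4,8,11}:  v_{1} + v_{3} + v_{4} + v_{8} + v_{11} = v_{2}  ⇒ sig = ⟨5 | 1⟩
  P={1,4,7,8,10}:  v_{1} + v_{4} + v_{7} + v_{8} + v_{10} = v_{5}  ⇒ sig = ⟨5 | 1⟩

Hence PRS(X_Σ) =
[⟨2 | 1 1⟩, ⟨2 | 1 1⟩, ⟨2 | 1 1⟩, ⟨2 | 1 1 1⟩, ⟨2 | 1 1 1⟩, ⟨2 | 1 1 1⟩, ⟨2 | 1 1 2 2⟩, ⟨2 | 1 1 2 2⟩, ⟨2 | 1 1 2 2⟩, ⟨2 | 1 2⟩, ⟨2 | 1 2 2⟩, ⟨2 | 2⟩, ⟨2 | 2 2 3⟩, ⟨3 | 0⟩, ⟨3 | 1 1⟩, ⟨4 | 0⟩, ⟨4 | 1⟩, ⟨5 | 1⟩, ⟨5 | 1⟩, ⟨5 | 1⟩]


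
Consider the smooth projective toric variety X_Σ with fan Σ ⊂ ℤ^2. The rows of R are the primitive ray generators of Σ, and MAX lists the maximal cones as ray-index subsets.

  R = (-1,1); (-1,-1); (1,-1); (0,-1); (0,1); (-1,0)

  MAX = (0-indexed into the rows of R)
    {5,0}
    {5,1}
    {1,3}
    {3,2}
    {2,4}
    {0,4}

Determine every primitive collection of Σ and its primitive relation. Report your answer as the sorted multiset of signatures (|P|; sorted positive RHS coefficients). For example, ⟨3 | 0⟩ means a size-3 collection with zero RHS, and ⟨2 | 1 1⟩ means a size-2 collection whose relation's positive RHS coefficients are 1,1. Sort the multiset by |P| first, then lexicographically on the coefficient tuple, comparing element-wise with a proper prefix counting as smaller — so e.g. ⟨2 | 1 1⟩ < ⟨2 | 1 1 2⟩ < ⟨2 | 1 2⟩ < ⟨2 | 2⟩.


Primitive collections (9):

  P={0,2}:  v_{0} + v_{2} = 0  →  sig = ⟨2 | 0⟩
  P={3,4}:  v_{3} + v_{4} = 0  →  sig = ⟨2 | 0⟩
  P={0,3}:  v_{0} + v_{3} = v_{5}  →  sig = ⟨2 | 1⟩
  P={1,4}:  v_{1} + v_{4} = v_{5}  →  sig = ⟨2 | 1⟩
  P={2,5}:  v_{2} + v_{5} = v_{3}  →  sig = ⟨2 | 1⟩
  P={3,5}:  v_{3} + v_{5} = v_{1}  →  sig = ⟨2 | 1⟩
  P={4,5}:  v_{4} + v_{5} = v_{0}  →  sig = ⟨2 | 1⟩
  P={0,1}:  v_{0} + v_{1} = 2·v_{5}  →  sig = ⟨2 | 2⟩
  P={1,2}:  v_{1} + v_{2} = 2·v_{3}  →  sig = ⟨2 | 2⟩

so the primitive-relation signature multiset is
    ⟨2 | 0⟩
    ⟨2 | 0⟩
    ⟨2 | 1⟩
    ⟨2 | 1⟩
    ⟨2 | 1⟩
    ⟨2 | 1⟩
    ⟨2 | 1⟩
    ⟨2 | 2⟩
    ⟨2 | 2⟩


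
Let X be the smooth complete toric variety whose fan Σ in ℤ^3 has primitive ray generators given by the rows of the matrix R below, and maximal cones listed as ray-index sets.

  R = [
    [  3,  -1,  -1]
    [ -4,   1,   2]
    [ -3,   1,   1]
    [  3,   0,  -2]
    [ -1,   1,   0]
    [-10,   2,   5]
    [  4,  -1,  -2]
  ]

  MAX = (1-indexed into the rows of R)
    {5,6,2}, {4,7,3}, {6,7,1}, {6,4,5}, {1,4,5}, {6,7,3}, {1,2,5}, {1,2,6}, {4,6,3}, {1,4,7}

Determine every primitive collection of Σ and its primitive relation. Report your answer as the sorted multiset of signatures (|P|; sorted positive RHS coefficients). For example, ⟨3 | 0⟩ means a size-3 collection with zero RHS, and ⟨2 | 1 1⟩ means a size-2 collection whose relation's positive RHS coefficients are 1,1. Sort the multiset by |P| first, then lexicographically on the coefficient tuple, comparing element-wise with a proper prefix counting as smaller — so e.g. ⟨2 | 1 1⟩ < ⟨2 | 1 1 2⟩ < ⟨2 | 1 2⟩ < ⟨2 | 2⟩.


Σ has 9 primitive collections:

  {1,3}:  v_{1} + v_{3} = 0 — sig = ⟨2 | 0⟩
  {2,7}:  v_{2} + v_{7} = 0 — sig = ⟨2 | 0⟩
  {2,4}:  v_{2} + v_{4} = v_{5} — sig = ⟨2 | 1⟩
  {5,7}:  v_{5} + v_{7} = v_{4} — sig = ⟨2 | 1⟩
  {2,3}:  v_{2} + v_{3} = v_{4} + v_{6} — sig = ⟨2 | 1 1⟩
  {3,5}:  v_{3} + v_{5} = 2·v_{4} + v_{6} — sig = ⟨2 | 1 2⟩
  {1,4,6}:  v_{1} + v_{4} + v_{6} = v_{2} — sig = ⟨3 | 1⟩
  {4,6,7}:  v_{4} + v_{6} + v_{7} = v_{3} — sig = ⟨3 | 1⟩
  {1,5,6}:  v_{1} + v_{5} + v_{6} = 2·v_{2} — sig = ⟨3 | 2⟩

Hence PRS(X_Σ) =
    |P|=2: 6 collections, coeffs (), (), (1), (1), (1,1), (1,2)
    |P|=3: 3 collections, coeffs (1), (1), (2)


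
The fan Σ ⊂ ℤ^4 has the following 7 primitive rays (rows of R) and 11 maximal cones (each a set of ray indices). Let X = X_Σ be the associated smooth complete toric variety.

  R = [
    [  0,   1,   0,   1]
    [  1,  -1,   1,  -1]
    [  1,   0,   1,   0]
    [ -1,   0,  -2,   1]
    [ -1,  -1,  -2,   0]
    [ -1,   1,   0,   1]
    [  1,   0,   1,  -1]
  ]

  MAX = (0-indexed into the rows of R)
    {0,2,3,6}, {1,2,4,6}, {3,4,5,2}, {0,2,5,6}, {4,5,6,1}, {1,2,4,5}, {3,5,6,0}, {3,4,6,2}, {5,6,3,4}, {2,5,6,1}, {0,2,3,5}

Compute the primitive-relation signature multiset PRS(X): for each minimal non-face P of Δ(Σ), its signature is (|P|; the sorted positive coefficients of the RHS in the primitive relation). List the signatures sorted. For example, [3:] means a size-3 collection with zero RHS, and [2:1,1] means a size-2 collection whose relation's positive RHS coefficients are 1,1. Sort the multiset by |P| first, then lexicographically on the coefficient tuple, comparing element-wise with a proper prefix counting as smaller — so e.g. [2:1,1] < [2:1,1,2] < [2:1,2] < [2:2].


Minimal non-faces — 5 found among 7 rays, 11 max cones:

  • {0,1}:  v_{0} + v_{1} = v_{2}  ⟹  sig = [2:1]
  • {0,4}:  v_{0} + v_{4} = v_{3}  ⟹  sig = [2:1]
  • {1,3}:  v_{1} + v_{3} = v_{2} + v_{4}  ⟹  sig = [2:1,1]
  • {2,4,5,6}:  v_{2} + v_{4} + v_{5} + v_{6} = 0  ⟹  sig = [4:]
  • {2,3,5,6}:  v_{2} + v_{3} + v_{5} + v_{6} = v_{0}  ⟹  sig = [4:1]

Signatures (|P|; sorted positive RHS coefficients), sorted:
{ [2:1] ×2,  [2:1,1],  [4:],  [4:1] }
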